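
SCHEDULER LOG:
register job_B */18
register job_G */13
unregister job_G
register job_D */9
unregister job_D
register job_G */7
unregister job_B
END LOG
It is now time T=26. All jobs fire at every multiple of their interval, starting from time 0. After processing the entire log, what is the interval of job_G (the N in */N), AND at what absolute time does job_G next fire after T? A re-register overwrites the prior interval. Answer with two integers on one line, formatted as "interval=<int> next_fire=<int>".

Answer: interval=7 next_fire=28

Derivation:
Op 1: register job_B */18 -> active={job_B:*/18}
Op 2: register job_G */13 -> active={job_B:*/18, job_G:*/13}
Op 3: unregister job_G -> active={job_B:*/18}
Op 4: register job_D */9 -> active={job_B:*/18, job_D:*/9}
Op 5: unregister job_D -> active={job_B:*/18}
Op 6: register job_G */7 -> active={job_B:*/18, job_G:*/7}
Op 7: unregister job_B -> active={job_G:*/7}
Final interval of job_G = 7
Next fire of job_G after T=26: (26//7+1)*7 = 28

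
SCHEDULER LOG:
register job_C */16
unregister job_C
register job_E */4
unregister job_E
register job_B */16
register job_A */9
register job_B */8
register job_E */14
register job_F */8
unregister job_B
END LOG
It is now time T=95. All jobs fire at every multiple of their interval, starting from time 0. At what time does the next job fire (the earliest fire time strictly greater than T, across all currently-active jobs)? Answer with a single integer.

Op 1: register job_C */16 -> active={job_C:*/16}
Op 2: unregister job_C -> active={}
Op 3: register job_E */4 -> active={job_E:*/4}
Op 4: unregister job_E -> active={}
Op 5: register job_B */16 -> active={job_B:*/16}
Op 6: register job_A */9 -> active={job_A:*/9, job_B:*/16}
Op 7: register job_B */8 -> active={job_A:*/9, job_B:*/8}
Op 8: register job_E */14 -> active={job_A:*/9, job_B:*/8, job_E:*/14}
Op 9: register job_F */8 -> active={job_A:*/9, job_B:*/8, job_E:*/14, job_F:*/8}
Op 10: unregister job_B -> active={job_A:*/9, job_E:*/14, job_F:*/8}
  job_A: interval 9, next fire after T=95 is 99
  job_E: interval 14, next fire after T=95 is 98
  job_F: interval 8, next fire after T=95 is 96
Earliest fire time = 96 (job job_F)

Answer: 96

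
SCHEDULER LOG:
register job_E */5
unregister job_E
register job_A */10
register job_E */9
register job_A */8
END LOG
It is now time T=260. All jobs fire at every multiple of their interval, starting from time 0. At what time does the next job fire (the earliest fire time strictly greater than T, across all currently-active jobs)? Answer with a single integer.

Answer: 261

Derivation:
Op 1: register job_E */5 -> active={job_E:*/5}
Op 2: unregister job_E -> active={}
Op 3: register job_A */10 -> active={job_A:*/10}
Op 4: register job_E */9 -> active={job_A:*/10, job_E:*/9}
Op 5: register job_A */8 -> active={job_A:*/8, job_E:*/9}
  job_A: interval 8, next fire after T=260 is 264
  job_E: interval 9, next fire after T=260 is 261
Earliest fire time = 261 (job job_E)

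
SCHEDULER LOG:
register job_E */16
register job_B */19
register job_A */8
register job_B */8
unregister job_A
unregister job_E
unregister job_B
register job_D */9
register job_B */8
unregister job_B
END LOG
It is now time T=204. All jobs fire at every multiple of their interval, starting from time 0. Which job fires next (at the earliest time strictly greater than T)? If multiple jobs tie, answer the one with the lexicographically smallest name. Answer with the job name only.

Op 1: register job_E */16 -> active={job_E:*/16}
Op 2: register job_B */19 -> active={job_B:*/19, job_E:*/16}
Op 3: register job_A */8 -> active={job_A:*/8, job_B:*/19, job_E:*/16}
Op 4: register job_B */8 -> active={job_A:*/8, job_B:*/8, job_E:*/16}
Op 5: unregister job_A -> active={job_B:*/8, job_E:*/16}
Op 6: unregister job_E -> active={job_B:*/8}
Op 7: unregister job_B -> active={}
Op 8: register job_D */9 -> active={job_D:*/9}
Op 9: register job_B */8 -> active={job_B:*/8, job_D:*/9}
Op 10: unregister job_B -> active={job_D:*/9}
  job_D: interval 9, next fire after T=204 is 207
Earliest = 207, winner (lex tiebreak) = job_D

Answer: job_D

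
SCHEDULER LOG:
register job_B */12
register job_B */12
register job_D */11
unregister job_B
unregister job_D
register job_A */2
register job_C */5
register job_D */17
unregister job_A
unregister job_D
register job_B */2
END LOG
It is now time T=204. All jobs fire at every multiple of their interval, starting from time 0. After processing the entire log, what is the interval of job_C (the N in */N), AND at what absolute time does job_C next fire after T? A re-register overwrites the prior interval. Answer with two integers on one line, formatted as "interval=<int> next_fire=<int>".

Answer: interval=5 next_fire=205

Derivation:
Op 1: register job_B */12 -> active={job_B:*/12}
Op 2: register job_B */12 -> active={job_B:*/12}
Op 3: register job_D */11 -> active={job_B:*/12, job_D:*/11}
Op 4: unregister job_B -> active={job_D:*/11}
Op 5: unregister job_D -> active={}
Op 6: register job_A */2 -> active={job_A:*/2}
Op 7: register job_C */5 -> active={job_A:*/2, job_C:*/5}
Op 8: register job_D */17 -> active={job_A:*/2, job_C:*/5, job_D:*/17}
Op 9: unregister job_A -> active={job_C:*/5, job_D:*/17}
Op 10: unregister job_D -> active={job_C:*/5}
Op 11: register job_B */2 -> active={job_B:*/2, job_C:*/5}
Final interval of job_C = 5
Next fire of job_C after T=204: (204//5+1)*5 = 205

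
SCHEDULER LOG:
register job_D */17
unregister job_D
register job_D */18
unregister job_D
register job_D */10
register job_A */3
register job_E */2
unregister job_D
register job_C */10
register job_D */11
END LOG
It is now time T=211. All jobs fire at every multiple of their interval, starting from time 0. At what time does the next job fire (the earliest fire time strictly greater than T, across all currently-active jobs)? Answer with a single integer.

Answer: 212

Derivation:
Op 1: register job_D */17 -> active={job_D:*/17}
Op 2: unregister job_D -> active={}
Op 3: register job_D */18 -> active={job_D:*/18}
Op 4: unregister job_D -> active={}
Op 5: register job_D */10 -> active={job_D:*/10}
Op 6: register job_A */3 -> active={job_A:*/3, job_D:*/10}
Op 7: register job_E */2 -> active={job_A:*/3, job_D:*/10, job_E:*/2}
Op 8: unregister job_D -> active={job_A:*/3, job_E:*/2}
Op 9: register job_C */10 -> active={job_A:*/3, job_C:*/10, job_E:*/2}
Op 10: register job_D */11 -> active={job_A:*/3, job_C:*/10, job_D:*/11, job_E:*/2}
  job_A: interval 3, next fire after T=211 is 213
  job_C: interval 10, next fire after T=211 is 220
  job_D: interval 11, next fire after T=211 is 220
  job_E: interval 2, next fire after T=211 is 212
Earliest fire time = 212 (job job_E)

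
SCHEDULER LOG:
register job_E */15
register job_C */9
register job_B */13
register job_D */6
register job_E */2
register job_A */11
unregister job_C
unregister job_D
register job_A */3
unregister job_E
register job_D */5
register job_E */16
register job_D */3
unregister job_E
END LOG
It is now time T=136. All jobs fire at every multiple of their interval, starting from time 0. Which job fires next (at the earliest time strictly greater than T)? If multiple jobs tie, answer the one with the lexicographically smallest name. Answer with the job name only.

Answer: job_A

Derivation:
Op 1: register job_E */15 -> active={job_E:*/15}
Op 2: register job_C */9 -> active={job_C:*/9, job_E:*/15}
Op 3: register job_B */13 -> active={job_B:*/13, job_C:*/9, job_E:*/15}
Op 4: register job_D */6 -> active={job_B:*/13, job_C:*/9, job_D:*/6, job_E:*/15}
Op 5: register job_E */2 -> active={job_B:*/13, job_C:*/9, job_D:*/6, job_E:*/2}
Op 6: register job_A */11 -> active={job_A:*/11, job_B:*/13, job_C:*/9, job_D:*/6, job_E:*/2}
Op 7: unregister job_C -> active={job_A:*/11, job_B:*/13, job_D:*/6, job_E:*/2}
Op 8: unregister job_D -> active={job_A:*/11, job_B:*/13, job_E:*/2}
Op 9: register job_A */3 -> active={job_A:*/3, job_B:*/13, job_E:*/2}
Op 10: unregister job_E -> active={job_A:*/3, job_B:*/13}
Op 11: register job_D */5 -> active={job_A:*/3, job_B:*/13, job_D:*/5}
Op 12: register job_E */16 -> active={job_A:*/3, job_B:*/13, job_D:*/5, job_E:*/16}
Op 13: register job_D */3 -> active={job_A:*/3, job_B:*/13, job_D:*/3, job_E:*/16}
Op 14: unregister job_E -> active={job_A:*/3, job_B:*/13, job_D:*/3}
  job_A: interval 3, next fire after T=136 is 138
  job_B: interval 13, next fire after T=136 is 143
  job_D: interval 3, next fire after T=136 is 138
Earliest = 138, winner (lex tiebreak) = job_A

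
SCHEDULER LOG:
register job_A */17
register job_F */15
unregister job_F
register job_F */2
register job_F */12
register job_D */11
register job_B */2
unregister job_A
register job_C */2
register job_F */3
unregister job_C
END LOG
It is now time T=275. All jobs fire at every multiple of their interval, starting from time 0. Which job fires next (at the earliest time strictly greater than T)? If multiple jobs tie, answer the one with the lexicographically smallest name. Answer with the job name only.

Op 1: register job_A */17 -> active={job_A:*/17}
Op 2: register job_F */15 -> active={job_A:*/17, job_F:*/15}
Op 3: unregister job_F -> active={job_A:*/17}
Op 4: register job_F */2 -> active={job_A:*/17, job_F:*/2}
Op 5: register job_F */12 -> active={job_A:*/17, job_F:*/12}
Op 6: register job_D */11 -> active={job_A:*/17, job_D:*/11, job_F:*/12}
Op 7: register job_B */2 -> active={job_A:*/17, job_B:*/2, job_D:*/11, job_F:*/12}
Op 8: unregister job_A -> active={job_B:*/2, job_D:*/11, job_F:*/12}
Op 9: register job_C */2 -> active={job_B:*/2, job_C:*/2, job_D:*/11, job_F:*/12}
Op 10: register job_F */3 -> active={job_B:*/2, job_C:*/2, job_D:*/11, job_F:*/3}
Op 11: unregister job_C -> active={job_B:*/2, job_D:*/11, job_F:*/3}
  job_B: interval 2, next fire after T=275 is 276
  job_D: interval 11, next fire after T=275 is 286
  job_F: interval 3, next fire after T=275 is 276
Earliest = 276, winner (lex tiebreak) = job_B

Answer: job_B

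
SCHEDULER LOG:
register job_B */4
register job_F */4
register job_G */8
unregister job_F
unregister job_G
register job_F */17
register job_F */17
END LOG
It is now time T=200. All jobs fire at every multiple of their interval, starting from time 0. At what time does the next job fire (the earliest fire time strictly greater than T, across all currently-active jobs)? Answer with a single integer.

Op 1: register job_B */4 -> active={job_B:*/4}
Op 2: register job_F */4 -> active={job_B:*/4, job_F:*/4}
Op 3: register job_G */8 -> active={job_B:*/4, job_F:*/4, job_G:*/8}
Op 4: unregister job_F -> active={job_B:*/4, job_G:*/8}
Op 5: unregister job_G -> active={job_B:*/4}
Op 6: register job_F */17 -> active={job_B:*/4, job_F:*/17}
Op 7: register job_F */17 -> active={job_B:*/4, job_F:*/17}
  job_B: interval 4, next fire after T=200 is 204
  job_F: interval 17, next fire after T=200 is 204
Earliest fire time = 204 (job job_B)

Answer: 204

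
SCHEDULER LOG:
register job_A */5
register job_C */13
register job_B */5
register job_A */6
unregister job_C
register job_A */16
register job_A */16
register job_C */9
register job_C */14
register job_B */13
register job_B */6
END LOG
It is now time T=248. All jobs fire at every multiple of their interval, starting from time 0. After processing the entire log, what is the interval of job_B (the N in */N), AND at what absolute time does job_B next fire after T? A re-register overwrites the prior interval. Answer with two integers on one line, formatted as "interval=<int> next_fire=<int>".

Op 1: register job_A */5 -> active={job_A:*/5}
Op 2: register job_C */13 -> active={job_A:*/5, job_C:*/13}
Op 3: register job_B */5 -> active={job_A:*/5, job_B:*/5, job_C:*/13}
Op 4: register job_A */6 -> active={job_A:*/6, job_B:*/5, job_C:*/13}
Op 5: unregister job_C -> active={job_A:*/6, job_B:*/5}
Op 6: register job_A */16 -> active={job_A:*/16, job_B:*/5}
Op 7: register job_A */16 -> active={job_A:*/16, job_B:*/5}
Op 8: register job_C */9 -> active={job_A:*/16, job_B:*/5, job_C:*/9}
Op 9: register job_C */14 -> active={job_A:*/16, job_B:*/5, job_C:*/14}
Op 10: register job_B */13 -> active={job_A:*/16, job_B:*/13, job_C:*/14}
Op 11: register job_B */6 -> active={job_A:*/16, job_B:*/6, job_C:*/14}
Final interval of job_B = 6
Next fire of job_B after T=248: (248//6+1)*6 = 252

Answer: interval=6 next_fire=252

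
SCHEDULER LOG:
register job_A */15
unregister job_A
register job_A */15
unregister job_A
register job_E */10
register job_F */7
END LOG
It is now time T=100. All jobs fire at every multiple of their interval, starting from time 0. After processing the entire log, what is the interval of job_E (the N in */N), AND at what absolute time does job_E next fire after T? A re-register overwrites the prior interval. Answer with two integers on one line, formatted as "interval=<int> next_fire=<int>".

Answer: interval=10 next_fire=110

Derivation:
Op 1: register job_A */15 -> active={job_A:*/15}
Op 2: unregister job_A -> active={}
Op 3: register job_A */15 -> active={job_A:*/15}
Op 4: unregister job_A -> active={}
Op 5: register job_E */10 -> active={job_E:*/10}
Op 6: register job_F */7 -> active={job_E:*/10, job_F:*/7}
Final interval of job_E = 10
Next fire of job_E after T=100: (100//10+1)*10 = 110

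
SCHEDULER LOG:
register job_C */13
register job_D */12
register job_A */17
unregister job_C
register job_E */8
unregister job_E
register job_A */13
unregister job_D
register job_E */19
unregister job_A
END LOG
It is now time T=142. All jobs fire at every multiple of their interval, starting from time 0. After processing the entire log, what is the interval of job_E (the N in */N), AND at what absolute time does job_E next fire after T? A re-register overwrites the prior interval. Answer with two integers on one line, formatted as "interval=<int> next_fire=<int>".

Answer: interval=19 next_fire=152

Derivation:
Op 1: register job_C */13 -> active={job_C:*/13}
Op 2: register job_D */12 -> active={job_C:*/13, job_D:*/12}
Op 3: register job_A */17 -> active={job_A:*/17, job_C:*/13, job_D:*/12}
Op 4: unregister job_C -> active={job_A:*/17, job_D:*/12}
Op 5: register job_E */8 -> active={job_A:*/17, job_D:*/12, job_E:*/8}
Op 6: unregister job_E -> active={job_A:*/17, job_D:*/12}
Op 7: register job_A */13 -> active={job_A:*/13, job_D:*/12}
Op 8: unregister job_D -> active={job_A:*/13}
Op 9: register job_E */19 -> active={job_A:*/13, job_E:*/19}
Op 10: unregister job_A -> active={job_E:*/19}
Final interval of job_E = 19
Next fire of job_E after T=142: (142//19+1)*19 = 152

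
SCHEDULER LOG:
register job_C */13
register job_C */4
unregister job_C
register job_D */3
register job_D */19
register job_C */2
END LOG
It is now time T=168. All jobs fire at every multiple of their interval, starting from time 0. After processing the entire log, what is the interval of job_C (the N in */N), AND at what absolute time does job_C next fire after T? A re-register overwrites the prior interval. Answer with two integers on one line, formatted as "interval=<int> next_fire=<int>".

Op 1: register job_C */13 -> active={job_C:*/13}
Op 2: register job_C */4 -> active={job_C:*/4}
Op 3: unregister job_C -> active={}
Op 4: register job_D */3 -> active={job_D:*/3}
Op 5: register job_D */19 -> active={job_D:*/19}
Op 6: register job_C */2 -> active={job_C:*/2, job_D:*/19}
Final interval of job_C = 2
Next fire of job_C after T=168: (168//2+1)*2 = 170

Answer: interval=2 next_fire=170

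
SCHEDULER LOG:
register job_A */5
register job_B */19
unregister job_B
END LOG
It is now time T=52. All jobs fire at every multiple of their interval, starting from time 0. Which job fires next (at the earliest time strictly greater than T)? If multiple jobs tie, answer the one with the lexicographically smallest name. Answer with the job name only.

Op 1: register job_A */5 -> active={job_A:*/5}
Op 2: register job_B */19 -> active={job_A:*/5, job_B:*/19}
Op 3: unregister job_B -> active={job_A:*/5}
  job_A: interval 5, next fire after T=52 is 55
Earliest = 55, winner (lex tiebreak) = job_A

Answer: job_A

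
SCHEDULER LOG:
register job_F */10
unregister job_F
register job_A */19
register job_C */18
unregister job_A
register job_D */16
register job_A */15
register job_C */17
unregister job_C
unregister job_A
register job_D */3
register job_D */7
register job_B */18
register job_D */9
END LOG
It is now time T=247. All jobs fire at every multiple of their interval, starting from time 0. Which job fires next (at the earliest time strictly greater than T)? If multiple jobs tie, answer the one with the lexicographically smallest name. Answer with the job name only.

Op 1: register job_F */10 -> active={job_F:*/10}
Op 2: unregister job_F -> active={}
Op 3: register job_A */19 -> active={job_A:*/19}
Op 4: register job_C */18 -> active={job_A:*/19, job_C:*/18}
Op 5: unregister job_A -> active={job_C:*/18}
Op 6: register job_D */16 -> active={job_C:*/18, job_D:*/16}
Op 7: register job_A */15 -> active={job_A:*/15, job_C:*/18, job_D:*/16}
Op 8: register job_C */17 -> active={job_A:*/15, job_C:*/17, job_D:*/16}
Op 9: unregister job_C -> active={job_A:*/15, job_D:*/16}
Op 10: unregister job_A -> active={job_D:*/16}
Op 11: register job_D */3 -> active={job_D:*/3}
Op 12: register job_D */7 -> active={job_D:*/7}
Op 13: register job_B */18 -> active={job_B:*/18, job_D:*/7}
Op 14: register job_D */9 -> active={job_B:*/18, job_D:*/9}
  job_B: interval 18, next fire after T=247 is 252
  job_D: interval 9, next fire after T=247 is 252
Earliest = 252, winner (lex tiebreak) = job_B

Answer: job_B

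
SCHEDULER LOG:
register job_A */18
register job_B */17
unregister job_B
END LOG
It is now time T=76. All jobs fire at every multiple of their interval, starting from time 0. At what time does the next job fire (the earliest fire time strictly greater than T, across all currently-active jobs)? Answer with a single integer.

Op 1: register job_A */18 -> active={job_A:*/18}
Op 2: register job_B */17 -> active={job_A:*/18, job_B:*/17}
Op 3: unregister job_B -> active={job_A:*/18}
  job_A: interval 18, next fire after T=76 is 90
Earliest fire time = 90 (job job_A)

Answer: 90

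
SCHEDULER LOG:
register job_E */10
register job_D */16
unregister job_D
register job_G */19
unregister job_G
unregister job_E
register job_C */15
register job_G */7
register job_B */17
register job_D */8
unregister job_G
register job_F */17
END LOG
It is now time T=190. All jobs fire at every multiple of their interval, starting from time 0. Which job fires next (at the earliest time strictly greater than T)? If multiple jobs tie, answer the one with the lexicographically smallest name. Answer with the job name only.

Answer: job_D

Derivation:
Op 1: register job_E */10 -> active={job_E:*/10}
Op 2: register job_D */16 -> active={job_D:*/16, job_E:*/10}
Op 3: unregister job_D -> active={job_E:*/10}
Op 4: register job_G */19 -> active={job_E:*/10, job_G:*/19}
Op 5: unregister job_G -> active={job_E:*/10}
Op 6: unregister job_E -> active={}
Op 7: register job_C */15 -> active={job_C:*/15}
Op 8: register job_G */7 -> active={job_C:*/15, job_G:*/7}
Op 9: register job_B */17 -> active={job_B:*/17, job_C:*/15, job_G:*/7}
Op 10: register job_D */8 -> active={job_B:*/17, job_C:*/15, job_D:*/8, job_G:*/7}
Op 11: unregister job_G -> active={job_B:*/17, job_C:*/15, job_D:*/8}
Op 12: register job_F */17 -> active={job_B:*/17, job_C:*/15, job_D:*/8, job_F:*/17}
  job_B: interval 17, next fire after T=190 is 204
  job_C: interval 15, next fire after T=190 is 195
  job_D: interval 8, next fire after T=190 is 192
  job_F: interval 17, next fire after T=190 is 204
Earliest = 192, winner (lex tiebreak) = job_D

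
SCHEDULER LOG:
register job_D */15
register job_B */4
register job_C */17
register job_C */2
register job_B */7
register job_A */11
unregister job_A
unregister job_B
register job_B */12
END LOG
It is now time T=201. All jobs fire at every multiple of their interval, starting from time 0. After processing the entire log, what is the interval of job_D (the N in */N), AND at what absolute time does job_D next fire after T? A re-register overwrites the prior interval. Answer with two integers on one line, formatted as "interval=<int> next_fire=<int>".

Op 1: register job_D */15 -> active={job_D:*/15}
Op 2: register job_B */4 -> active={job_B:*/4, job_D:*/15}
Op 3: register job_C */17 -> active={job_B:*/4, job_C:*/17, job_D:*/15}
Op 4: register job_C */2 -> active={job_B:*/4, job_C:*/2, job_D:*/15}
Op 5: register job_B */7 -> active={job_B:*/7, job_C:*/2, job_D:*/15}
Op 6: register job_A */11 -> active={job_A:*/11, job_B:*/7, job_C:*/2, job_D:*/15}
Op 7: unregister job_A -> active={job_B:*/7, job_C:*/2, job_D:*/15}
Op 8: unregister job_B -> active={job_C:*/2, job_D:*/15}
Op 9: register job_B */12 -> active={job_B:*/12, job_C:*/2, job_D:*/15}
Final interval of job_D = 15
Next fire of job_D after T=201: (201//15+1)*15 = 210

Answer: interval=15 next_fire=210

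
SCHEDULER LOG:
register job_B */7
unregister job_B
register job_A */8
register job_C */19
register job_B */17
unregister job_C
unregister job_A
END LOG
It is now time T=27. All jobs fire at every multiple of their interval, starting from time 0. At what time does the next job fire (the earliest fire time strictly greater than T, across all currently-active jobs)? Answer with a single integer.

Op 1: register job_B */7 -> active={job_B:*/7}
Op 2: unregister job_B -> active={}
Op 3: register job_A */8 -> active={job_A:*/8}
Op 4: register job_C */19 -> active={job_A:*/8, job_C:*/19}
Op 5: register job_B */17 -> active={job_A:*/8, job_B:*/17, job_C:*/19}
Op 6: unregister job_C -> active={job_A:*/8, job_B:*/17}
Op 7: unregister job_A -> active={job_B:*/17}
  job_B: interval 17, next fire after T=27 is 34
Earliest fire time = 34 (job job_B)

Answer: 34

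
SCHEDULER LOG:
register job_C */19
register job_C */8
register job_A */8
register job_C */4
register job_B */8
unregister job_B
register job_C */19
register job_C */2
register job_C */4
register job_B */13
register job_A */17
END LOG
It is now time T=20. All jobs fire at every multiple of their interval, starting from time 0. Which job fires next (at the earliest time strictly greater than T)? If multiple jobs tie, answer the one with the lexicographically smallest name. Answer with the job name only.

Op 1: register job_C */19 -> active={job_C:*/19}
Op 2: register job_C */8 -> active={job_C:*/8}
Op 3: register job_A */8 -> active={job_A:*/8, job_C:*/8}
Op 4: register job_C */4 -> active={job_A:*/8, job_C:*/4}
Op 5: register job_B */8 -> active={job_A:*/8, job_B:*/8, job_C:*/4}
Op 6: unregister job_B -> active={job_A:*/8, job_C:*/4}
Op 7: register job_C */19 -> active={job_A:*/8, job_C:*/19}
Op 8: register job_C */2 -> active={job_A:*/8, job_C:*/2}
Op 9: register job_C */4 -> active={job_A:*/8, job_C:*/4}
Op 10: register job_B */13 -> active={job_A:*/8, job_B:*/13, job_C:*/4}
Op 11: register job_A */17 -> active={job_A:*/17, job_B:*/13, job_C:*/4}
  job_A: interval 17, next fire after T=20 is 34
  job_B: interval 13, next fire after T=20 is 26
  job_C: interval 4, next fire after T=20 is 24
Earliest = 24, winner (lex tiebreak) = job_C

Answer: job_C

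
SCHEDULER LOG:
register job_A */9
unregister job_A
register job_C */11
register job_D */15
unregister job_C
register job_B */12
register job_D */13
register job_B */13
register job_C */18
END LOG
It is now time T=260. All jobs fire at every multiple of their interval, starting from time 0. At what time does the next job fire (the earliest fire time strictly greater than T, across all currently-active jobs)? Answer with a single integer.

Op 1: register job_A */9 -> active={job_A:*/9}
Op 2: unregister job_A -> active={}
Op 3: register job_C */11 -> active={job_C:*/11}
Op 4: register job_D */15 -> active={job_C:*/11, job_D:*/15}
Op 5: unregister job_C -> active={job_D:*/15}
Op 6: register job_B */12 -> active={job_B:*/12, job_D:*/15}
Op 7: register job_D */13 -> active={job_B:*/12, job_D:*/13}
Op 8: register job_B */13 -> active={job_B:*/13, job_D:*/13}
Op 9: register job_C */18 -> active={job_B:*/13, job_C:*/18, job_D:*/13}
  job_B: interval 13, next fire after T=260 is 273
  job_C: interval 18, next fire after T=260 is 270
  job_D: interval 13, next fire after T=260 is 273
Earliest fire time = 270 (job job_C)

Answer: 270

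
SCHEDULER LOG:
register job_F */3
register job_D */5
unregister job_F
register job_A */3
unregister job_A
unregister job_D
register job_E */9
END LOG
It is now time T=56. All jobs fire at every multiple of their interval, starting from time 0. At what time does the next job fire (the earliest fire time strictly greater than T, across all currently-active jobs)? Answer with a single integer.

Op 1: register job_F */3 -> active={job_F:*/3}
Op 2: register job_D */5 -> active={job_D:*/5, job_F:*/3}
Op 3: unregister job_F -> active={job_D:*/5}
Op 4: register job_A */3 -> active={job_A:*/3, job_D:*/5}
Op 5: unregister job_A -> active={job_D:*/5}
Op 6: unregister job_D -> active={}
Op 7: register job_E */9 -> active={job_E:*/9}
  job_E: interval 9, next fire after T=56 is 63
Earliest fire time = 63 (job job_E)

Answer: 63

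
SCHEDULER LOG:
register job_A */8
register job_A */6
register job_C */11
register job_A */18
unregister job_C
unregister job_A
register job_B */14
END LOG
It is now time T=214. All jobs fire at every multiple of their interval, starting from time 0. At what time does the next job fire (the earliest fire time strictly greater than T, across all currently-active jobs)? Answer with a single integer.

Answer: 224

Derivation:
Op 1: register job_A */8 -> active={job_A:*/8}
Op 2: register job_A */6 -> active={job_A:*/6}
Op 3: register job_C */11 -> active={job_A:*/6, job_C:*/11}
Op 4: register job_A */18 -> active={job_A:*/18, job_C:*/11}
Op 5: unregister job_C -> active={job_A:*/18}
Op 6: unregister job_A -> active={}
Op 7: register job_B */14 -> active={job_B:*/14}
  job_B: interval 14, next fire after T=214 is 224
Earliest fire time = 224 (job job_B)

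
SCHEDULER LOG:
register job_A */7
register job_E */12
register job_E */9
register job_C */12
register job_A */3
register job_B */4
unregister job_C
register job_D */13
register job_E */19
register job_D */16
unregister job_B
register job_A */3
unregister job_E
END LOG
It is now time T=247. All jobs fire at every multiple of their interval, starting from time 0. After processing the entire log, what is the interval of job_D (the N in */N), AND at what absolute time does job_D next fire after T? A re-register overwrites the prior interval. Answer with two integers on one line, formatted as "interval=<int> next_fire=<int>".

Answer: interval=16 next_fire=256

Derivation:
Op 1: register job_A */7 -> active={job_A:*/7}
Op 2: register job_E */12 -> active={job_A:*/7, job_E:*/12}
Op 3: register job_E */9 -> active={job_A:*/7, job_E:*/9}
Op 4: register job_C */12 -> active={job_A:*/7, job_C:*/12, job_E:*/9}
Op 5: register job_A */3 -> active={job_A:*/3, job_C:*/12, job_E:*/9}
Op 6: register job_B */4 -> active={job_A:*/3, job_B:*/4, job_C:*/12, job_E:*/9}
Op 7: unregister job_C -> active={job_A:*/3, job_B:*/4, job_E:*/9}
Op 8: register job_D */13 -> active={job_A:*/3, job_B:*/4, job_D:*/13, job_E:*/9}
Op 9: register job_E */19 -> active={job_A:*/3, job_B:*/4, job_D:*/13, job_E:*/19}
Op 10: register job_D */16 -> active={job_A:*/3, job_B:*/4, job_D:*/16, job_E:*/19}
Op 11: unregister job_B -> active={job_A:*/3, job_D:*/16, job_E:*/19}
Op 12: register job_A */3 -> active={job_A:*/3, job_D:*/16, job_E:*/19}
Op 13: unregister job_E -> active={job_A:*/3, job_D:*/16}
Final interval of job_D = 16
Next fire of job_D after T=247: (247//16+1)*16 = 256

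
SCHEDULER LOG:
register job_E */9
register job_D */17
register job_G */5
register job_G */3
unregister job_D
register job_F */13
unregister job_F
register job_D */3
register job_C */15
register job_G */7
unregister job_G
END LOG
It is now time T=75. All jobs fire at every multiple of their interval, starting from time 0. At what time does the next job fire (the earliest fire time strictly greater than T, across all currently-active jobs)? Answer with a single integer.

Op 1: register job_E */9 -> active={job_E:*/9}
Op 2: register job_D */17 -> active={job_D:*/17, job_E:*/9}
Op 3: register job_G */5 -> active={job_D:*/17, job_E:*/9, job_G:*/5}
Op 4: register job_G */3 -> active={job_D:*/17, job_E:*/9, job_G:*/3}
Op 5: unregister job_D -> active={job_E:*/9, job_G:*/3}
Op 6: register job_F */13 -> active={job_E:*/9, job_F:*/13, job_G:*/3}
Op 7: unregister job_F -> active={job_E:*/9, job_G:*/3}
Op 8: register job_D */3 -> active={job_D:*/3, job_E:*/9, job_G:*/3}
Op 9: register job_C */15 -> active={job_C:*/15, job_D:*/3, job_E:*/9, job_G:*/3}
Op 10: register job_G */7 -> active={job_C:*/15, job_D:*/3, job_E:*/9, job_G:*/7}
Op 11: unregister job_G -> active={job_C:*/15, job_D:*/3, job_E:*/9}
  job_C: interval 15, next fire after T=75 is 90
  job_D: interval 3, next fire after T=75 is 78
  job_E: interval 9, next fire after T=75 is 81
Earliest fire time = 78 (job job_D)

Answer: 78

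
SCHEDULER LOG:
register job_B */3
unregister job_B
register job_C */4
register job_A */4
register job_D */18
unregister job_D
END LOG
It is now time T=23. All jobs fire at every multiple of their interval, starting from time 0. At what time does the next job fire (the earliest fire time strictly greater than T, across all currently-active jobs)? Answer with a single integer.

Answer: 24

Derivation:
Op 1: register job_B */3 -> active={job_B:*/3}
Op 2: unregister job_B -> active={}
Op 3: register job_C */4 -> active={job_C:*/4}
Op 4: register job_A */4 -> active={job_A:*/4, job_C:*/4}
Op 5: register job_D */18 -> active={job_A:*/4, job_C:*/4, job_D:*/18}
Op 6: unregister job_D -> active={job_A:*/4, job_C:*/4}
  job_A: interval 4, next fire after T=23 is 24
  job_C: interval 4, next fire after T=23 is 24
Earliest fire time = 24 (job job_A)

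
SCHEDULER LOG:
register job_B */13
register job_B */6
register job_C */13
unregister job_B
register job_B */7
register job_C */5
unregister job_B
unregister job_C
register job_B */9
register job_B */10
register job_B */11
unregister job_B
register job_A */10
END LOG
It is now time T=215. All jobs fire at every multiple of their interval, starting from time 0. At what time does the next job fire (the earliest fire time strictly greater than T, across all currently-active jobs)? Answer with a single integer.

Op 1: register job_B */13 -> active={job_B:*/13}
Op 2: register job_B */6 -> active={job_B:*/6}
Op 3: register job_C */13 -> active={job_B:*/6, job_C:*/13}
Op 4: unregister job_B -> active={job_C:*/13}
Op 5: register job_B */7 -> active={job_B:*/7, job_C:*/13}
Op 6: register job_C */5 -> active={job_B:*/7, job_C:*/5}
Op 7: unregister job_B -> active={job_C:*/5}
Op 8: unregister job_C -> active={}
Op 9: register job_B */9 -> active={job_B:*/9}
Op 10: register job_B */10 -> active={job_B:*/10}
Op 11: register job_B */11 -> active={job_B:*/11}
Op 12: unregister job_B -> active={}
Op 13: register job_A */10 -> active={job_A:*/10}
  job_A: interval 10, next fire after T=215 is 220
Earliest fire time = 220 (job job_A)

Answer: 220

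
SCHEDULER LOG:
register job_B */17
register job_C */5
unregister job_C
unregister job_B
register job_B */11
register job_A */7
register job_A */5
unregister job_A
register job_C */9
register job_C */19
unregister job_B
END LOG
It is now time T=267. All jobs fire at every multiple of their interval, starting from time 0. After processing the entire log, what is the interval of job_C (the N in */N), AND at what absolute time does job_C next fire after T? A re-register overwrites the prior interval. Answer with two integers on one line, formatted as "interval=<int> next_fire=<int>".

Answer: interval=19 next_fire=285

Derivation:
Op 1: register job_B */17 -> active={job_B:*/17}
Op 2: register job_C */5 -> active={job_B:*/17, job_C:*/5}
Op 3: unregister job_C -> active={job_B:*/17}
Op 4: unregister job_B -> active={}
Op 5: register job_B */11 -> active={job_B:*/11}
Op 6: register job_A */7 -> active={job_A:*/7, job_B:*/11}
Op 7: register job_A */5 -> active={job_A:*/5, job_B:*/11}
Op 8: unregister job_A -> active={job_B:*/11}
Op 9: register job_C */9 -> active={job_B:*/11, job_C:*/9}
Op 10: register job_C */19 -> active={job_B:*/11, job_C:*/19}
Op 11: unregister job_B -> active={job_C:*/19}
Final interval of job_C = 19
Next fire of job_C after T=267: (267//19+1)*19 = 285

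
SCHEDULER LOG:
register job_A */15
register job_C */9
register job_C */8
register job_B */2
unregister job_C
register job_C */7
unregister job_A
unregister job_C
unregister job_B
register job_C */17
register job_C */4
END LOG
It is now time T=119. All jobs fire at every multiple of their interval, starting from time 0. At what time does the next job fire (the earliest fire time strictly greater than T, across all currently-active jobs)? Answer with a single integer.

Answer: 120

Derivation:
Op 1: register job_A */15 -> active={job_A:*/15}
Op 2: register job_C */9 -> active={job_A:*/15, job_C:*/9}
Op 3: register job_C */8 -> active={job_A:*/15, job_C:*/8}
Op 4: register job_B */2 -> active={job_A:*/15, job_B:*/2, job_C:*/8}
Op 5: unregister job_C -> active={job_A:*/15, job_B:*/2}
Op 6: register job_C */7 -> active={job_A:*/15, job_B:*/2, job_C:*/7}
Op 7: unregister job_A -> active={job_B:*/2, job_C:*/7}
Op 8: unregister job_C -> active={job_B:*/2}
Op 9: unregister job_B -> active={}
Op 10: register job_C */17 -> active={job_C:*/17}
Op 11: register job_C */4 -> active={job_C:*/4}
  job_C: interval 4, next fire after T=119 is 120
Earliest fire time = 120 (job job_C)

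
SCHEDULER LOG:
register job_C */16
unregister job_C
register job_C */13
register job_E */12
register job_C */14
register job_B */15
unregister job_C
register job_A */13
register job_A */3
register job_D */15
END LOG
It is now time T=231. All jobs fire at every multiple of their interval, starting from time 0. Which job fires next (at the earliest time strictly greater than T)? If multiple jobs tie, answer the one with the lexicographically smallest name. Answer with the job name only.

Answer: job_A

Derivation:
Op 1: register job_C */16 -> active={job_C:*/16}
Op 2: unregister job_C -> active={}
Op 3: register job_C */13 -> active={job_C:*/13}
Op 4: register job_E */12 -> active={job_C:*/13, job_E:*/12}
Op 5: register job_C */14 -> active={job_C:*/14, job_E:*/12}
Op 6: register job_B */15 -> active={job_B:*/15, job_C:*/14, job_E:*/12}
Op 7: unregister job_C -> active={job_B:*/15, job_E:*/12}
Op 8: register job_A */13 -> active={job_A:*/13, job_B:*/15, job_E:*/12}
Op 9: register job_A */3 -> active={job_A:*/3, job_B:*/15, job_E:*/12}
Op 10: register job_D */15 -> active={job_A:*/3, job_B:*/15, job_D:*/15, job_E:*/12}
  job_A: interval 3, next fire after T=231 is 234
  job_B: interval 15, next fire after T=231 is 240
  job_D: interval 15, next fire after T=231 is 240
  job_E: interval 12, next fire after T=231 is 240
Earliest = 234, winner (lex tiebreak) = job_A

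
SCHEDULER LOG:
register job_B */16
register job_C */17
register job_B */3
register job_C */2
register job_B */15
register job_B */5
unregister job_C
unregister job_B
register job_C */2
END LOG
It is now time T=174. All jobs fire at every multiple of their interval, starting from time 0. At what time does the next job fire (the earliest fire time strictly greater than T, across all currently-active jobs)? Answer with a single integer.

Op 1: register job_B */16 -> active={job_B:*/16}
Op 2: register job_C */17 -> active={job_B:*/16, job_C:*/17}
Op 3: register job_B */3 -> active={job_B:*/3, job_C:*/17}
Op 4: register job_C */2 -> active={job_B:*/3, job_C:*/2}
Op 5: register job_B */15 -> active={job_B:*/15, job_C:*/2}
Op 6: register job_B */5 -> active={job_B:*/5, job_C:*/2}
Op 7: unregister job_C -> active={job_B:*/5}
Op 8: unregister job_B -> active={}
Op 9: register job_C */2 -> active={job_C:*/2}
  job_C: interval 2, next fire after T=174 is 176
Earliest fire time = 176 (job job_C)

Answer: 176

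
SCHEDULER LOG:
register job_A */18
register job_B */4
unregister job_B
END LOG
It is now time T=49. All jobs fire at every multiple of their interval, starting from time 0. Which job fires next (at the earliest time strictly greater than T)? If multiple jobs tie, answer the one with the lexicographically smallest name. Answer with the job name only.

Op 1: register job_A */18 -> active={job_A:*/18}
Op 2: register job_B */4 -> active={job_A:*/18, job_B:*/4}
Op 3: unregister job_B -> active={job_A:*/18}
  job_A: interval 18, next fire after T=49 is 54
Earliest = 54, winner (lex tiebreak) = job_A

Answer: job_A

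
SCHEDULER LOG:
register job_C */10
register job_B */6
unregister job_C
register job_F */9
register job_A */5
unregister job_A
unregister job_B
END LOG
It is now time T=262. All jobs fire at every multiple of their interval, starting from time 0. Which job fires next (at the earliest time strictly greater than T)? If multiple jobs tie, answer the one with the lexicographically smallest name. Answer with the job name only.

Answer: job_F

Derivation:
Op 1: register job_C */10 -> active={job_C:*/10}
Op 2: register job_B */6 -> active={job_B:*/6, job_C:*/10}
Op 3: unregister job_C -> active={job_B:*/6}
Op 4: register job_F */9 -> active={job_B:*/6, job_F:*/9}
Op 5: register job_A */5 -> active={job_A:*/5, job_B:*/6, job_F:*/9}
Op 6: unregister job_A -> active={job_B:*/6, job_F:*/9}
Op 7: unregister job_B -> active={job_F:*/9}
  job_F: interval 9, next fire after T=262 is 270
Earliest = 270, winner (lex tiebreak) = job_F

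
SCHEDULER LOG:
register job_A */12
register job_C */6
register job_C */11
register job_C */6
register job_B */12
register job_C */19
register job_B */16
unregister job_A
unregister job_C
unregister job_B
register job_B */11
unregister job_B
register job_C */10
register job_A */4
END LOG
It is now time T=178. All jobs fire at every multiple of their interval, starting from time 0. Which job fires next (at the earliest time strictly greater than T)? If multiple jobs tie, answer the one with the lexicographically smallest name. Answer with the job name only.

Answer: job_A

Derivation:
Op 1: register job_A */12 -> active={job_A:*/12}
Op 2: register job_C */6 -> active={job_A:*/12, job_C:*/6}
Op 3: register job_C */11 -> active={job_A:*/12, job_C:*/11}
Op 4: register job_C */6 -> active={job_A:*/12, job_C:*/6}
Op 5: register job_B */12 -> active={job_A:*/12, job_B:*/12, job_C:*/6}
Op 6: register job_C */19 -> active={job_A:*/12, job_B:*/12, job_C:*/19}
Op 7: register job_B */16 -> active={job_A:*/12, job_B:*/16, job_C:*/19}
Op 8: unregister job_A -> active={job_B:*/16, job_C:*/19}
Op 9: unregister job_C -> active={job_B:*/16}
Op 10: unregister job_B -> active={}
Op 11: register job_B */11 -> active={job_B:*/11}
Op 12: unregister job_B -> active={}
Op 13: register job_C */10 -> active={job_C:*/10}
Op 14: register job_A */4 -> active={job_A:*/4, job_C:*/10}
  job_A: interval 4, next fire after T=178 is 180
  job_C: interval 10, next fire after T=178 is 180
Earliest = 180, winner (lex tiebreak) = job_A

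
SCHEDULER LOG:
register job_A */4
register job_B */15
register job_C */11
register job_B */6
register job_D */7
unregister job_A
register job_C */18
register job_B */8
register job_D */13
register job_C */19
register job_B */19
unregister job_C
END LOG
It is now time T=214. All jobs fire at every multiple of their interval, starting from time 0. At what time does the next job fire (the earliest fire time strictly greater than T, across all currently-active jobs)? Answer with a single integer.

Answer: 221

Derivation:
Op 1: register job_A */4 -> active={job_A:*/4}
Op 2: register job_B */15 -> active={job_A:*/4, job_B:*/15}
Op 3: register job_C */11 -> active={job_A:*/4, job_B:*/15, job_C:*/11}
Op 4: register job_B */6 -> active={job_A:*/4, job_B:*/6, job_C:*/11}
Op 5: register job_D */7 -> active={job_A:*/4, job_B:*/6, job_C:*/11, job_D:*/7}
Op 6: unregister job_A -> active={job_B:*/6, job_C:*/11, job_D:*/7}
Op 7: register job_C */18 -> active={job_B:*/6, job_C:*/18, job_D:*/7}
Op 8: register job_B */8 -> active={job_B:*/8, job_C:*/18, job_D:*/7}
Op 9: register job_D */13 -> active={job_B:*/8, job_C:*/18, job_D:*/13}
Op 10: register job_C */19 -> active={job_B:*/8, job_C:*/19, job_D:*/13}
Op 11: register job_B */19 -> active={job_B:*/19, job_C:*/19, job_D:*/13}
Op 12: unregister job_C -> active={job_B:*/19, job_D:*/13}
  job_B: interval 19, next fire after T=214 is 228
  job_D: interval 13, next fire after T=214 is 221
Earliest fire time = 221 (job job_D)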